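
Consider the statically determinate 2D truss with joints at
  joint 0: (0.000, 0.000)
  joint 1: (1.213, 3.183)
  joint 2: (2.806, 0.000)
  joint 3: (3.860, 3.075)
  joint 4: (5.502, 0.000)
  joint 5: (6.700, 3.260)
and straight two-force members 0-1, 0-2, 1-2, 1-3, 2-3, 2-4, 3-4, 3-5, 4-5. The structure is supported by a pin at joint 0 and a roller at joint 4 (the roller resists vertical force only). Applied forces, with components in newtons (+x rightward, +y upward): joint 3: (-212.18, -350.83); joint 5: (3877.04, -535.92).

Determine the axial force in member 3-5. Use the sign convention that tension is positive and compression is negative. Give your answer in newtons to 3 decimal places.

N=6 nodes, M=9 members, R=3 reactions → 2N=12, M+R=12
member 0 (0-1): L=3.4063, (cx,cy)=(0.3561,0.9344)
member 1 (0-2): L=2.8060, (cx,cy)=(1.0000,0.0000)
member 2 (1-2): L=3.5594, (cx,cy)=(0.4476,-0.8943)
member 3 (1-3): L=2.6492, (cx,cy)=(0.9992,-0.0408)
member 4 (2-3): L=3.2506, (cx,cy)=(0.3242,0.9460)
member 5 (2-4): L=2.6960, (cx,cy)=(1.0000,0.0000)
member 6 (3-4): L=3.4859, (cx,cy)=(0.4710,-0.8821)
member 7 (3-5): L=2.8460, (cx,cy)=(0.9979,0.0650)
member 8 (4-5): L=3.4732, (cx,cy)=(0.3449,0.9386)
solve A·x = −loads:
  F[0-1] = +2344.2741 N (tension)
  F[0-2] = +2830.0518 N (tension)
  F[1-2] = -2539.5697 N (compression)
  F[1-3] = +1973.0346 N (tension)
  F[2-3] = +2400.7368 N (tension)
  F[2-4] = +915.0371 N (tension)
  F[3-4] = -2572.8358 N (compression)
  F[3-5] = +4182.7445 N (tension)
  F[4-5] = -860.6299 N (compression)
  Rx@0 = -3664.8600 N
  Ry@0 = -2190.5973 N
  Ry@4 = +3077.3473 N

4182.744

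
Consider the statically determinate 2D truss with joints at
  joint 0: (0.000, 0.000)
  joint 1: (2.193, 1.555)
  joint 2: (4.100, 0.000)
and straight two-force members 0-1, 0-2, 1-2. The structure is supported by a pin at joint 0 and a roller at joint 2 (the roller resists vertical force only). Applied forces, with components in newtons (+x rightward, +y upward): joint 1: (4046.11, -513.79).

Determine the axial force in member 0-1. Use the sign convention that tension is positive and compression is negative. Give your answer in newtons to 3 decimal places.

2239.872

N=3 nodes, M=3 members, R=3 reactions → 2N=6, M+R=6
member 0 (0-1): L=2.6884, (cx,cy)=(0.8157,0.5784)
member 1 (0-2): L=4.1000, (cx,cy)=(1.0000,0.0000)
member 2 (1-2): L=2.4606, (cx,cy)=(0.7750,-0.6320)
solve A·x = −loads:
  F[0-1] = +2239.8719 N (tension)
  F[0-2] = +2218.9585 N (tension)
  F[1-2] = -2863.1485 N (compression)
  Rx@0 = -4046.1100 N
  Ry@0 = -1295.5862 N
  Ry@2 = +1809.3762 N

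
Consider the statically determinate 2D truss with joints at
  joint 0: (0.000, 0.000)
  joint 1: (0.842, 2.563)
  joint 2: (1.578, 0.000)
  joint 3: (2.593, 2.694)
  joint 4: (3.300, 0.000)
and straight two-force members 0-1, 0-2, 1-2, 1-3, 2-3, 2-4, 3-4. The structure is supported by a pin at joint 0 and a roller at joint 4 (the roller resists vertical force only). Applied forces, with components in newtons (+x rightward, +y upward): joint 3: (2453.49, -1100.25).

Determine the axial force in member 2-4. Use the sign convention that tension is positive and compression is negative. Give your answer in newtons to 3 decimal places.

N=5 nodes, M=7 members, R=3 reactions → 2N=10, M+R=10
member 0 (0-1): L=2.6978, (cx,cy)=(0.3121,0.9500)
member 1 (0-2): L=1.5780, (cx,cy)=(1.0000,0.0000)
member 2 (1-2): L=2.6666, (cx,cy)=(0.2760,-0.9612)
member 3 (1-3): L=1.7559, (cx,cy)=(0.9972,0.0746)
member 4 (2-3): L=2.8789, (cx,cy)=(0.3526,0.9358)
member 5 (2-4): L=1.7220, (cx,cy)=(1.0000,0.0000)
member 6 (3-4): L=2.7852, (cx,cy)=(0.2538,-0.9672)
solve A·x = −loads:
  F[0-1] = +1860.1415 N (tension)
  F[0-2] = +1872.9207 N (tension)
  F[1-2] = -1755.7311 N (compression)
  F[1-3] = +1068.1431 N (tension)
  F[2-3] = +1803.3297 N (tension)
  F[2-4] = +752.5246 N (tension)
  F[3-4] = -2964.5702 N (compression)
  Rx@0 = -2453.4900 N
  Ry@0 = -1767.2198 N
  Ry@4 = +2867.4698 N

752.525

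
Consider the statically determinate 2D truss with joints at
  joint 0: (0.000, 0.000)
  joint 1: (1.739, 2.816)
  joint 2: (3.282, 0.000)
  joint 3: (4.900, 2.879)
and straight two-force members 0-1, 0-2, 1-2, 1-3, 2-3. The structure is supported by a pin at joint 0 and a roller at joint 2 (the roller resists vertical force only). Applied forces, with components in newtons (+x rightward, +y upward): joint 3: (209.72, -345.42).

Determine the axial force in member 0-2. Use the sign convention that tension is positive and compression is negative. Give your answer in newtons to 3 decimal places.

-9.049

N=4 nodes, M=5 members, R=3 reactions → 2N=8, M+R=8
member 0 (0-1): L=3.3097, (cx,cy)=(0.5254,0.8508)
member 1 (0-2): L=3.2820, (cx,cy)=(1.0000,0.0000)
member 2 (1-2): L=3.2110, (cx,cy)=(0.4805,-0.8770)
member 3 (1-3): L=3.1616, (cx,cy)=(0.9998,0.0199)
member 4 (2-3): L=3.3025, (cx,cy)=(0.4899,0.8718)
solve A·x = −loads:
  F[0-1] = +416.3633 N (tension)
  F[0-2] = -9.0492 N (compression)
  F[1-2] = -394.6710 N (compression)
  F[1-3] = +408.5021 N (tension)
  F[2-3] = -405.5697 N (compression)
  Rx@0 = -209.7200 N
  Ry@0 = -354.2576 N
  Ry@2 = +699.6776 N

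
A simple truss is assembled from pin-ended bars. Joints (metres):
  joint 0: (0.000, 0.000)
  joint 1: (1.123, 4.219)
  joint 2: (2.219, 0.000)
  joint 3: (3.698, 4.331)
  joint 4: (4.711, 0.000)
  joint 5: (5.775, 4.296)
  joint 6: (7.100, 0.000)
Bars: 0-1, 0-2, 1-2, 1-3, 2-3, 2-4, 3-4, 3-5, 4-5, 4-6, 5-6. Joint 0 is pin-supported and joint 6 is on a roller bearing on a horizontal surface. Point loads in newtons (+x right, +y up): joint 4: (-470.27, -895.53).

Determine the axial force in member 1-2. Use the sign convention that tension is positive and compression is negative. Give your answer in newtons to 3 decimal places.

N=7 nodes, M=11 members, R=3 reactions → 2N=14, M+R=14
member 0 (0-1): L=4.3659, (cx,cy)=(0.2572,0.9664)
member 1 (0-2): L=2.2190, (cx,cy)=(1.0000,0.0000)
member 2 (1-2): L=4.3590, (cx,cy)=(0.2514,-0.9679)
member 3 (1-3): L=2.5774, (cx,cy)=(0.9991,0.0435)
member 4 (2-3): L=4.5766, (cx,cy)=(0.3232,0.9463)
member 5 (2-4): L=2.4920, (cx,cy)=(1.0000,0.0000)
member 6 (3-4): L=4.4479, (cx,cy)=(0.2277,-0.9737)
member 7 (3-5): L=2.0773, (cx,cy)=(0.9999,-0.0168)
member 8 (4-5): L=4.4258, (cx,cy)=(0.2404,0.9707)
member 9 (4-6): L=2.3890, (cx,cy)=(1.0000,0.0000)
member 10 (5-6): L=4.4957, (cx,cy)=(0.2947,-0.9556)
solve A·x = −loads:
  F[0-1] = -311.8188 N (compression)
  F[0-2] = -390.0638 N (compression)
  F[1-2] = +304.2858 N (tension)
  F[1-3] = -156.8616 N (compression)
  F[2-3] = -311.2096 N (compression)
  F[2-4] = -212.9837 N (compression)
  F[3-4] = +315.1543 N (tension)
  F[3-5] = -329.1089 N (compression)
  F[4-5] = +606.4439 N (tension)
  F[4-6] = +183.2679 N (tension)
  F[5-6] = -621.8235 N (compression)
  Rx@0 = +470.2700 N
  Ry@0 = +301.3269 N
  Ry@6 = +594.2031 N

304.286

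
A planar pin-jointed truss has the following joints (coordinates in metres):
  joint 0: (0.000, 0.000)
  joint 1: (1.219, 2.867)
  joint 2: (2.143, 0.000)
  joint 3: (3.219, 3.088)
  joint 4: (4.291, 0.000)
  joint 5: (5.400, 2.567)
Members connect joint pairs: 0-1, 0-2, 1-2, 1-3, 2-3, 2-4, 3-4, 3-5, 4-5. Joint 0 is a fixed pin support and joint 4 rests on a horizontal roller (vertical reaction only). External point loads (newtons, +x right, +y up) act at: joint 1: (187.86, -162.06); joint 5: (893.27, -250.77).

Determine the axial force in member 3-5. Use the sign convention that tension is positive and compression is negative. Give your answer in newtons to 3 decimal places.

N=6 nodes, M=9 members, R=3 reactions → 2N=12, M+R=12
member 0 (0-1): L=3.1154, (cx,cy)=(0.3913,0.9203)
member 1 (0-2): L=2.1430, (cx,cy)=(1.0000,0.0000)
member 2 (1-2): L=3.0122, (cx,cy)=(0.3068,-0.9518)
member 3 (1-3): L=2.0122, (cx,cy)=(0.9940,0.1098)
member 4 (2-3): L=3.2701, (cx,cy)=(0.3290,0.9443)
member 5 (2-4): L=2.1480, (cx,cy)=(1.0000,0.0000)
member 6 (3-4): L=3.2688, (cx,cy)=(0.3280,-0.9447)
member 7 (3-5): L=2.2424, (cx,cy)=(0.9726,-0.2323)
member 8 (4-5): L=2.7963, (cx,cy)=(0.3966,0.9180)
solve A·x = −loads:
  F[0-1] = +661.4216 N (tension)
  F[0-2] = +822.3267 N (tension)
  F[1-2] = -773.9863 N (compression)
  F[1-3] = +310.2409 N (tension)
  F[2-3] = +780.1129 N (tension)
  F[2-4] = +328.2157 N (tension)
  F[3-4] = -1045.4481 N (compression)
  F[3-5] = +933.4553 N (tension)
  F[4-5] = -36.9145 N (compression)
  Rx@0 = -1081.1300 N
  Ry@0 = -608.6866 N
  Ry@4 = +1021.5166 N

933.455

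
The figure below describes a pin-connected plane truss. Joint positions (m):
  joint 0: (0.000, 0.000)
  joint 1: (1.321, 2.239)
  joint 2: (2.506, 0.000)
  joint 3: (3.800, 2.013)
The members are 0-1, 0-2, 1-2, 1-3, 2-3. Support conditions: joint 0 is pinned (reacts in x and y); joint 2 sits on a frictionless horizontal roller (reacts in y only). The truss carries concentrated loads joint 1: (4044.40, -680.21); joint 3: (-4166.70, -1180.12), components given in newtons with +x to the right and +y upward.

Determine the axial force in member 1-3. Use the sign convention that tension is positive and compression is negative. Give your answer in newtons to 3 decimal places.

-3232.775

N=4 nodes, M=5 members, R=3 reactions → 2N=8, M+R=8
member 0 (0-1): L=2.5996, (cx,cy)=(0.5081,0.8613)
member 1 (0-2): L=2.5060, (cx,cy)=(1.0000,0.0000)
member 2 (1-2): L=2.5332, (cx,cy)=(0.4678,-0.8838)
member 3 (1-3): L=2.4893, (cx,cy)=(0.9959,-0.0908)
member 4 (2-3): L=2.3930, (cx,cy)=(0.5407,0.8412)
solve A·x = −loads:
  F[0-1] = +643.4889 N (tension)
  F[0-2] = -449.2863 N (compression)
  F[1-2] = -1064.5830 N (compression)
  F[1-3] = -3232.7752 N (compression)
  F[2-3] = -1751.8251 N (compression)
  Rx@0 = +122.3000 N
  Ry@0 = -554.2182 N
  Ry@2 = +2414.5482 N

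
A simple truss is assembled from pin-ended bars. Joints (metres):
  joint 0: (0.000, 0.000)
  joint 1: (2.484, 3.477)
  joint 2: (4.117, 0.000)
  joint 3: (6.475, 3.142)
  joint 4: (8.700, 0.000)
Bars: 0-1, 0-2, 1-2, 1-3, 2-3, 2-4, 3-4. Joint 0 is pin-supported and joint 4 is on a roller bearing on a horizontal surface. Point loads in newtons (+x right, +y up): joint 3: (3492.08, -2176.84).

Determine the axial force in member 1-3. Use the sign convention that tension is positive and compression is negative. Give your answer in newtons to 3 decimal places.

N=5 nodes, M=7 members, R=3 reactions → 2N=10, M+R=10
member 0 (0-1): L=4.2731, (cx,cy)=(0.5813,0.8137)
member 1 (0-2): L=4.1170, (cx,cy)=(1.0000,0.0000)
member 2 (1-2): L=3.8414, (cx,cy)=(0.4251,-0.9051)
member 3 (1-3): L=4.0050, (cx,cy)=(0.9965,-0.0836)
member 4 (2-3): L=3.9284, (cx,cy)=(0.6002,0.7998)
member 5 (2-4): L=4.5830, (cx,cy)=(1.0000,0.0000)
member 6 (3-4): L=3.8500, (cx,cy)=(0.5779,-0.8161)
solve A·x = −loads:
  F[0-1] = +865.7419 N (tension)
  F[0-2] = +2988.8202 N (tension)
  F[1-2] = -858.7920 N (compression)
  F[1-3] = +871.3922 N (tension)
  F[2-3] = +971.8845 N (tension)
  F[2-4] = +2040.3732 N (tension)
  F[3-4] = -3530.5679 N (compression)
  Rx@0 = -3492.0800 N
  Ry@0 = -704.4421 N
  Ry@4 = +2881.2821 N

871.392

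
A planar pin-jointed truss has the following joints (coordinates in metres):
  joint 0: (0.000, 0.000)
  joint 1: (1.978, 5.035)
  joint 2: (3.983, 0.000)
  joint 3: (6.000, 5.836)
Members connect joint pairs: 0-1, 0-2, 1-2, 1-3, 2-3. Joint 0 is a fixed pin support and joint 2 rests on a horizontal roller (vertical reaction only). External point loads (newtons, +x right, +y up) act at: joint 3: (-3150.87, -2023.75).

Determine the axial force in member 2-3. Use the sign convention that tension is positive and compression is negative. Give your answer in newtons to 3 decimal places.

N=4 nodes, M=5 members, R=3 reactions → 2N=8, M+R=8
member 0 (0-1): L=5.4096, (cx,cy)=(0.3656,0.9308)
member 1 (0-2): L=3.9830, (cx,cy)=(1.0000,0.0000)
member 2 (1-2): L=5.4195, (cx,cy)=(0.3700,-0.9290)
member 3 (1-3): L=4.1010, (cx,cy)=(0.9807,0.1953)
member 4 (2-3): L=6.1747, (cx,cy)=(0.3267,0.9451)
solve A·x = −loads:
  F[0-1] = -3859.1400 N (compression)
  F[0-2] = -1739.7884 N (compression)
  F[1-2] = +3301.8806 N (tension)
  F[1-3] = -2684.3419 N (compression)
  F[2-3] = -1586.4753 N (compression)
  Rx@0 = +3150.8700 N
  Ry@0 = +3591.9090 N
  Ry@2 = -1568.1590 N

-1586.475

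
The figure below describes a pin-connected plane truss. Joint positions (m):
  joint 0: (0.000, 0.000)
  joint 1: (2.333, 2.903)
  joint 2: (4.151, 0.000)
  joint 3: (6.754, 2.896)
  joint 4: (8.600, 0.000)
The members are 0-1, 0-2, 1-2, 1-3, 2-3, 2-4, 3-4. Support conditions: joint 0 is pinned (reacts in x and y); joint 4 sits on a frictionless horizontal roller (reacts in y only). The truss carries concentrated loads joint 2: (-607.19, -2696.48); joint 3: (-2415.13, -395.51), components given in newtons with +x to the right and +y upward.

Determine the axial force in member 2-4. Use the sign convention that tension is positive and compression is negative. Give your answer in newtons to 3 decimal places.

509.214

N=5 nodes, M=7 members, R=3 reactions → 2N=10, M+R=10
member 0 (0-1): L=3.7243, (cx,cy)=(0.6264,0.7795)
member 1 (0-2): L=4.1510, (cx,cy)=(1.0000,0.0000)
member 2 (1-2): L=3.4253, (cx,cy)=(0.5308,-0.8475)
member 3 (1-3): L=4.4210, (cx,cy)=(1.0000,-0.0016)
member 4 (2-3): L=3.8939, (cx,cy)=(0.6685,0.7437)
member 5 (2-4): L=4.4490, (cx,cy)=(1.0000,0.0000)
member 6 (3-4): L=3.4343, (cx,cy)=(0.5375,-0.8433)
solve A·x = −loads:
  F[0-1] = -2941.8845 N (compression)
  F[0-2] = -1179.4383 N (compression)
  F[1-2] = +2711.8255 N (tension)
  F[1-3] = -3282.2137 N (compression)
  F[2-3] = +535.3399 N (tension)
  F[2-4] = +509.2144 N (tension)
  F[3-4] = -947.3476 N (compression)
  Rx@0 = +3022.3200 N
  Ry@0 = +2293.1358 N
  Ry@4 = +798.8542 N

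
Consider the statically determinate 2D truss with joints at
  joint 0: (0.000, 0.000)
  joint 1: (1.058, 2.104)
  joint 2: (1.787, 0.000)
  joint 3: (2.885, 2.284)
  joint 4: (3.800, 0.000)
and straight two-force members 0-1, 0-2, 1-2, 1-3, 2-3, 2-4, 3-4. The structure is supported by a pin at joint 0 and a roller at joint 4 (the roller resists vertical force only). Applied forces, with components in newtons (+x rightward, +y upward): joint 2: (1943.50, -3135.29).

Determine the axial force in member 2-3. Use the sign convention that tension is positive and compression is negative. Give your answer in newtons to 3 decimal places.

N=5 nodes, M=7 members, R=3 reactions → 2N=10, M+R=10
member 0 (0-1): L=2.3550, (cx,cy)=(0.4493,0.8934)
member 1 (0-2): L=1.7870, (cx,cy)=(1.0000,0.0000)
member 2 (1-2): L=2.2267, (cx,cy)=(0.3274,-0.9449)
member 3 (1-3): L=1.8358, (cx,cy)=(0.9952,0.0980)
member 4 (2-3): L=2.5342, (cx,cy)=(0.4333,0.9013)
member 5 (2-4): L=2.0130, (cx,cy)=(1.0000,0.0000)
member 6 (3-4): L=2.4605, (cx,cy)=(0.3719,-0.9283)
solve A·x = −loads:
  F[0-1] = -1859.0417 N (compression)
  F[0-2] = +2778.6757 N (tension)
  F[1-2] = +1615.5181 N (tension)
  F[1-3] = -1370.6815 N (compression)
  F[2-3] = +1785.0516 N (tension)
  F[2-4] = +590.6683 N (tension)
  F[3-4] = -1588.3255 N (compression)
  Rx@0 = -1943.5000 N
  Ry@0 = +1660.8786 N
  Ry@4 = +1474.4114 N

1785.052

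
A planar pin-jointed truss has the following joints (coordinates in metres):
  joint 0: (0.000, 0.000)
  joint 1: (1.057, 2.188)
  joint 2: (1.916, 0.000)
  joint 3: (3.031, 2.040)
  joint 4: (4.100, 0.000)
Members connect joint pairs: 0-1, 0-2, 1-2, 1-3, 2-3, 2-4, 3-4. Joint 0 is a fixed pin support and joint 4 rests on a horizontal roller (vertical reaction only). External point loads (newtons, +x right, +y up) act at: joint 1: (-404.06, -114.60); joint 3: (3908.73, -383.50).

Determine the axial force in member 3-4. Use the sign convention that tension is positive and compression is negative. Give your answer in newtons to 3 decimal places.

-2305.666

N=5 nodes, M=7 members, R=3 reactions → 2N=10, M+R=10
member 0 (0-1): L=2.4299, (cx,cy)=(0.4350,0.9004)
member 1 (0-2): L=1.9160, (cx,cy)=(1.0000,0.0000)
member 2 (1-2): L=2.3506, (cx,cy)=(0.3654,-0.9308)
member 3 (1-3): L=1.9795, (cx,cy)=(0.9972,-0.0748)
member 4 (2-3): L=2.3248, (cx,cy)=(0.4796,0.8775)
member 5 (2-4): L=2.1840, (cx,cy)=(1.0000,0.0000)
member 6 (3-4): L=2.3031, (cx,cy)=(0.4642,-0.8858)
solve A·x = −loads:
  F[0-1] = +1714.8993 N (tension)
  F[0-2] = +2758.7047 N (tension)
  F[1-2] = -1931.4919 N (compression)
  F[1-3] = +1861.0819 N (tension)
  F[2-3] = +2048.9242 N (tension)
  F[2-4] = +1070.1818 N (tension)
  F[3-4] = -2305.6660 N (compression)
  Rx@0 = -3504.6700 N
  Ry@0 = -1544.1553 N
  Ry@4 = +2042.2553 N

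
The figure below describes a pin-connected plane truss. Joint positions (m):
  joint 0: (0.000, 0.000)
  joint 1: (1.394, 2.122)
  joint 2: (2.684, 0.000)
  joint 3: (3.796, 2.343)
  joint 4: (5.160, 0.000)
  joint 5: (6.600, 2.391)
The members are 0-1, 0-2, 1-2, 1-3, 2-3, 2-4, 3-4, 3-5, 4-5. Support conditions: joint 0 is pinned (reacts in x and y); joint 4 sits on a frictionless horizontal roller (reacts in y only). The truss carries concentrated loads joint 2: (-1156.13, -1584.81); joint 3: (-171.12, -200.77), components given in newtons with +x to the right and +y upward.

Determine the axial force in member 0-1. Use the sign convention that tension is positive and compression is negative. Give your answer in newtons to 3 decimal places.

-1066.341

N=6 nodes, M=9 members, R=3 reactions → 2N=12, M+R=12
member 0 (0-1): L=2.5389, (cx,cy)=(0.5491,0.8358)
member 1 (0-2): L=2.6840, (cx,cy)=(1.0000,0.0000)
member 2 (1-2): L=2.4833, (cx,cy)=(0.5195,-0.8545)
member 3 (1-3): L=2.4121, (cx,cy)=(0.9958,0.0916)
member 4 (2-3): L=2.5935, (cx,cy)=(0.4288,0.9034)
member 5 (2-4): L=2.4760, (cx,cy)=(1.0000,0.0000)
member 6 (3-4): L=2.7111, (cx,cy)=(0.5031,-0.8642)
member 7 (3-5): L=2.8044, (cx,cy)=(0.9999,0.0171)
member 8 (4-5): L=2.7911, (cx,cy)=(0.5159,0.8566)
solve A·x = −loads:
  F[0-1] = -1066.3412 N (compression)
  F[0-2] = -741.7731 N (compression)
  F[1-2] = +928.0492 N (tension)
  F[1-3] = -1072.0717 N (compression)
  F[2-3] = +876.4488 N (tension)
  F[2-4] = +520.6514 N (tension)
  F[3-4] = -1034.8577 N (compression)
  F[3-5] = +0.0000 N (tension)
  F[4-5] = +0.0000 N (tension)
  Rx@0 = +1327.2500 N
  Ry@0 = +891.2353 N
  Ry@4 = +894.3447 N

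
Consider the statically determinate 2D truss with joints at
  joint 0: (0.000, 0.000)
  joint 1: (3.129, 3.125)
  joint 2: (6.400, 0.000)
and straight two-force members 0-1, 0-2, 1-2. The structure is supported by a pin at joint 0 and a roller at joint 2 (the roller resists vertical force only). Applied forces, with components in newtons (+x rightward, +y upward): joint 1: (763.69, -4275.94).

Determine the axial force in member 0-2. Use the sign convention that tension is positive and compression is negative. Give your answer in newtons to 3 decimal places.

2578.521

N=3 nodes, M=3 members, R=3 reactions → 2N=6, M+R=6
member 0 (0-1): L=4.4222, (cx,cy)=(0.7076,0.7067)
member 1 (0-2): L=6.4000, (cx,cy)=(1.0000,0.0000)
member 2 (1-2): L=4.5238, (cx,cy)=(0.7231,-0.6908)
solve A·x = −loads:
  F[0-1] = -2564.9182 N (compression)
  F[0-2] = +2578.5207 N (tension)
  F[1-2] = -3566.1258 N (compression)
  Rx@0 = -763.6900 N
  Ry@0 = +1812.5107 N
  Ry@2 = +2463.4293 N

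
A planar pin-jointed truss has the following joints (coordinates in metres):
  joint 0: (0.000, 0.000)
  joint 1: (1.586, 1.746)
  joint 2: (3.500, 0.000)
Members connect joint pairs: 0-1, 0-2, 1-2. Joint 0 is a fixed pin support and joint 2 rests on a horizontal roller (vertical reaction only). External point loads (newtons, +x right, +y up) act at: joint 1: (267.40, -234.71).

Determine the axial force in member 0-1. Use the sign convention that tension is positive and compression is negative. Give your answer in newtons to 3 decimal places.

N=3 nodes, M=3 members, R=3 reactions → 2N=6, M+R=6
member 0 (0-1): L=2.3588, (cx,cy)=(0.6724,0.7402)
member 1 (0-2): L=3.5000, (cx,cy)=(1.0000,0.0000)
member 2 (1-2): L=2.5907, (cx,cy)=(0.7388,-0.6739)
solve A·x = −loads:
  F[0-1] = +6.8110 N (tension)
  F[0-2] = +262.8204 N (tension)
  F[1-2] = -355.7462 N (compression)
  Rx@0 = -267.4000 N
  Ry@0 = -5.0416 N
  Ry@2 = +239.7516 N

6.811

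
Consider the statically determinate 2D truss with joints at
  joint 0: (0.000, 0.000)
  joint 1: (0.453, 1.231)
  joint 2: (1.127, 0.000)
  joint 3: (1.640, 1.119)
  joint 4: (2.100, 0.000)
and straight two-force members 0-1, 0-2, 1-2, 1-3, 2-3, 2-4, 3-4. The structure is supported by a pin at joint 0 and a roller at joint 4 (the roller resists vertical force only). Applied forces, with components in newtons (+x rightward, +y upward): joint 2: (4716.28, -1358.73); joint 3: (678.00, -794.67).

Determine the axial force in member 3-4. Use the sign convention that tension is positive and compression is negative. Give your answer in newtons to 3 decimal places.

N=5 nodes, M=7 members, R=3 reactions → 2N=10, M+R=10
member 0 (0-1): L=1.3117, (cx,cy)=(0.3454,0.9385)
member 1 (0-2): L=1.1270, (cx,cy)=(1.0000,0.0000)
member 2 (1-2): L=1.4034, (cx,cy)=(0.4802,-0.8771)
member 3 (1-3): L=1.1923, (cx,cy)=(0.9956,-0.0939)
member 4 (2-3): L=1.2310, (cx,cy)=(0.4167,0.9090)
member 5 (2-4): L=0.9730, (cx,cy)=(1.0000,0.0000)
member 6 (3-4): L=1.2099, (cx,cy)=(0.3802,-0.9249)
solve A·x = −loads:
  F[0-1] = -471.3383 N (compression)
  F[0-2] = +5557.0576 N (tension)
  F[1-2] = +550.2374 N (tension)
  F[1-3] = -428.9255 N (compression)
  F[2-3] = +963.7775 N (tension)
  F[2-4] = +703.3855 N (tension)
  F[3-4] = -1849.9955 N (compression)
  Rx@0 = -5394.2800 N
  Ry@0 = +442.3383 N
  Ry@4 = +1711.0617 N

-1849.995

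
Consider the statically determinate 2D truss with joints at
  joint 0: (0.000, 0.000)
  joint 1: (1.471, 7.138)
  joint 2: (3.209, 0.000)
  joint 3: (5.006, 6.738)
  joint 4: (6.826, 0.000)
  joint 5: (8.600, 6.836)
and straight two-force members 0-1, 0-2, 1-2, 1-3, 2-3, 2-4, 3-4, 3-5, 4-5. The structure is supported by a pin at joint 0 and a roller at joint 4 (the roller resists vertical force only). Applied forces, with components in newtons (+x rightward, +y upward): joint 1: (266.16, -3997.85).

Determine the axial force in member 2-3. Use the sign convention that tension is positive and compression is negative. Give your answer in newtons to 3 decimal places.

N=6 nodes, M=9 members, R=3 reactions → 2N=12, M+R=12
member 0 (0-1): L=7.2880, (cx,cy)=(0.2018,0.9794)
member 1 (0-2): L=3.2090, (cx,cy)=(1.0000,0.0000)
member 2 (1-2): L=7.3465, (cx,cy)=(0.2366,-0.9716)
member 3 (1-3): L=3.5576, (cx,cy)=(0.9937,-0.1124)
member 4 (2-3): L=6.9735, (cx,cy)=(0.2577,0.9662)
member 5 (2-4): L=3.6170, (cx,cy)=(1.0000,0.0000)
member 6 (3-4): L=6.9795, (cx,cy)=(0.2608,-0.9654)
member 7 (3-5): L=3.5953, (cx,cy)=(0.9996,0.0273)
member 8 (4-5): L=7.0624, (cx,cy)=(0.2512,0.9679)
solve A·x = −loads:
  F[0-1] = -2918.0465 N (compression)
  F[0-2] = +855.1349 N (tension)
  F[1-2] = -1103.9898 N (compression)
  F[1-3] = -597.7501 N (compression)
  F[2-3] = +1110.1434 N (tension)
  F[2-4] = +307.8875 N (tension)
  F[3-4] = -1180.7102 N (compression)
  F[3-5] = -0.0000 N (compression)
  F[4-5] = +0.0000 N (tension)
  Rx@0 = -266.1600 N
  Ry@0 = +2857.9896 N
  Ry@4 = +1139.8604 N

1110.143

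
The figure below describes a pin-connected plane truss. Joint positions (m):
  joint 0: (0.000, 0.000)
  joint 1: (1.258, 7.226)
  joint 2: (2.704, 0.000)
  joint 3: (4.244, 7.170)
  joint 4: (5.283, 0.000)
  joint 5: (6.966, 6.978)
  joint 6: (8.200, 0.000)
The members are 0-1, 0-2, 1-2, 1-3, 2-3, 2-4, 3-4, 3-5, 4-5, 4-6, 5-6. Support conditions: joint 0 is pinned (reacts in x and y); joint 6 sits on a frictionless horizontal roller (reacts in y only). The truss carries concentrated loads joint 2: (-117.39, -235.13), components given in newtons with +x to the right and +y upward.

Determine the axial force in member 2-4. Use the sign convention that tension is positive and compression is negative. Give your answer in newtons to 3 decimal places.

N=7 nodes, M=11 members, R=3 reactions → 2N=14, M+R=14
member 0 (0-1): L=7.3347, (cx,cy)=(0.1715,0.9852)
member 1 (0-2): L=2.7040, (cx,cy)=(1.0000,0.0000)
member 2 (1-2): L=7.3693, (cx,cy)=(0.1962,-0.9806)
member 3 (1-3): L=2.9865, (cx,cy)=(0.9998,-0.0188)
member 4 (2-3): L=7.3335, (cx,cy)=(0.2100,0.9777)
member 5 (2-4): L=2.5790, (cx,cy)=(1.0000,0.0000)
member 6 (3-4): L=7.2449, (cx,cy)=(0.1434,-0.9897)
member 7 (3-5): L=2.7288, (cx,cy)=(0.9975,-0.0704)
member 8 (4-5): L=7.1781, (cx,cy)=(0.2345,0.9721)
member 9 (4-6): L=2.9170, (cx,cy)=(1.0000,0.0000)
member 10 (5-6): L=7.0863, (cx,cy)=(0.1741,-0.9847)
solve A·x = −loads:
  F[0-1] = -159.9649 N (compression)
  F[0-2] = -89.9538 N (compression)
  F[1-2] = +161.8510 N (tension)
  F[1-3] = -59.2051 N (compression)
  F[2-3] = +78.1684 N (tension)
  F[2-4] = +42.7797 N (tension)
  F[3-4] = -76.0739 N (compression)
  F[3-5] = -31.9490 N (compression)
  F[4-5] = +77.4464 N (tension)
  F[4-6] = +13.7115 N (tension)
  F[5-6] = -78.7386 N (compression)
  Rx@0 = +117.3900 N
  Ry@0 = +157.5944 N
  Ry@6 = +77.5356 N

42.780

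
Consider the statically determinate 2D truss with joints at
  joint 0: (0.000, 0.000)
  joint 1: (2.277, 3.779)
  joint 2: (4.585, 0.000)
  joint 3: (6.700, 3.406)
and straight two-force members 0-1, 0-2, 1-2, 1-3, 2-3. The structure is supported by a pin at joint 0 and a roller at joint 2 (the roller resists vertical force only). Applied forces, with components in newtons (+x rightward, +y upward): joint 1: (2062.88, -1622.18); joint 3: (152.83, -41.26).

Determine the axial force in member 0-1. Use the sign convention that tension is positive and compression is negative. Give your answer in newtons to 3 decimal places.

1186.453

N=4 nodes, M=5 members, R=3 reactions → 2N=8, M+R=8
member 0 (0-1): L=4.4120, (cx,cy)=(0.5161,0.8565)
member 1 (0-2): L=4.5850, (cx,cy)=(1.0000,0.0000)
member 2 (1-2): L=4.4281, (cx,cy)=(0.5212,-0.8534)
member 3 (1-3): L=4.4387, (cx,cy)=(0.9965,-0.0840)
member 4 (2-3): L=4.0092, (cx,cy)=(0.5275,0.8495)
solve A·x = −loads:
  F[0-1] = +1186.4534 N (tension)
  F[0-2] = +1603.3876 N (tension)
  F[1-2] = -3108.3296 N (compression)
  F[1-3] = +170.1729 N (tension)
  F[2-3] = -31.7347 N (compression)
  Rx@0 = -2215.7100 N
  Ry@0 = -1016.2347 N
  Ry@2 = +2679.6747 N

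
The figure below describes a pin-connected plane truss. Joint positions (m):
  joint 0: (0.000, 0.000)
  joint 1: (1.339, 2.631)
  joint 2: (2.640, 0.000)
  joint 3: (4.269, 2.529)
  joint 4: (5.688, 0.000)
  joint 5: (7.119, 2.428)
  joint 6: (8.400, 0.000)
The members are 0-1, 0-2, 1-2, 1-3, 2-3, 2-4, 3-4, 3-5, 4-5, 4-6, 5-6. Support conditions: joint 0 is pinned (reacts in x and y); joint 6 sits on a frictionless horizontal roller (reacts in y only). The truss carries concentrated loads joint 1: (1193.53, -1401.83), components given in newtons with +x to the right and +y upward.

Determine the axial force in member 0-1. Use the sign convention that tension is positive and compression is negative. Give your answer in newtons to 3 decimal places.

-902.741

N=7 nodes, M=11 members, R=3 reactions → 2N=14, M+R=14
member 0 (0-1): L=2.9521, (cx,cy)=(0.4536,0.8912)
member 1 (0-2): L=2.6400, (cx,cy)=(1.0000,0.0000)
member 2 (1-2): L=2.9351, (cx,cy)=(0.4433,-0.8964)
member 3 (1-3): L=2.9318, (cx,cy)=(0.9994,-0.0348)
member 4 (2-3): L=3.0082, (cx,cy)=(0.5415,0.8407)
member 5 (2-4): L=3.0480, (cx,cy)=(1.0000,0.0000)
member 6 (3-4): L=2.8999, (cx,cy)=(0.4893,-0.8721)
member 7 (3-5): L=2.8518, (cx,cy)=(0.9994,-0.0354)
member 8 (4-5): L=2.8183, (cx,cy)=(0.5077,0.8615)
member 9 (4-6): L=2.7120, (cx,cy)=(1.0000,0.0000)
member 10 (5-6): L=2.7452, (cx,cy)=(0.4666,-0.8845)
solve A·x = −loads:
  F[0-1] = -902.7408 N (compression)
  F[0-2] = +1602.9866 N (tension)
  F[1-2] = -614.6512 N (compression)
  F[1-3] = -1331.3442 N (compression)
  F[2-3] = +655.3766 N (tension)
  F[2-4] = +975.6429 N (tension)
  F[3-4] = -658.3302 N (compression)
  F[3-5] = -653.9139 N (compression)
  F[4-5] = +666.4264 N (tension)
  F[4-6] = +315.1265 N (tension)
  F[5-6] = -675.3213 N (compression)
  Rx@0 = -1193.5300 N
  Ry@0 = +804.5410 N
  Ry@6 = +597.2890 N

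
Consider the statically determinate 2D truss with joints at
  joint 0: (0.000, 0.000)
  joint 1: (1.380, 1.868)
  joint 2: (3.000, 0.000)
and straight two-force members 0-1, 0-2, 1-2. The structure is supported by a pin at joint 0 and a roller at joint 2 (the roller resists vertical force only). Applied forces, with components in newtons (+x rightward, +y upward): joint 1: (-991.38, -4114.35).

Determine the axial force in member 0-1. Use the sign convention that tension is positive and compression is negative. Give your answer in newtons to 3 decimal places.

-3529.753

N=3 nodes, M=3 members, R=3 reactions → 2N=6, M+R=6
member 0 (0-1): L=2.3225, (cx,cy)=(0.5942,0.8043)
member 1 (0-2): L=3.0000, (cx,cy)=(1.0000,0.0000)
member 2 (1-2): L=2.4726, (cx,cy)=(0.6552,-0.7555)
solve A·x = −loads:
  F[0-1] = -3529.7528 N (compression)
  F[0-2] = +1105.9897 N (tension)
  F[1-2] = -1688.0781 N (compression)
  Rx@0 = +991.3800 N
  Ry@0 = +2839.0483 N
  Ry@2 = +1275.3017 N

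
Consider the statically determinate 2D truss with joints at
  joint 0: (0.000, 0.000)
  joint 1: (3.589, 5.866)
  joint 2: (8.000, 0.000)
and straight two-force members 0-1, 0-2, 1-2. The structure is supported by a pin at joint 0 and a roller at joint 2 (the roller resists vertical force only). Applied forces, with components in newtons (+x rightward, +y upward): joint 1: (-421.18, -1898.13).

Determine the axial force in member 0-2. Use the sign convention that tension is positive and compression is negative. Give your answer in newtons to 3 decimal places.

N=3 nodes, M=3 members, R=3 reactions → 2N=6, M+R=6
member 0 (0-1): L=6.8768, (cx,cy)=(0.5219,0.8530)
member 1 (0-2): L=8.0000, (cx,cy)=(1.0000,0.0000)
member 2 (1-2): L=7.3394, (cx,cy)=(0.6010,-0.7992)
solve A·x = −loads:
  F[0-1] = -1588.9779 N (compression)
  F[0-2] = +408.1027 N (tension)
  F[1-2] = -679.0368 N (compression)
  Rx@0 = +421.1800 N
  Ry@0 = +1355.4117 N
  Ry@2 = +542.7183 N

408.103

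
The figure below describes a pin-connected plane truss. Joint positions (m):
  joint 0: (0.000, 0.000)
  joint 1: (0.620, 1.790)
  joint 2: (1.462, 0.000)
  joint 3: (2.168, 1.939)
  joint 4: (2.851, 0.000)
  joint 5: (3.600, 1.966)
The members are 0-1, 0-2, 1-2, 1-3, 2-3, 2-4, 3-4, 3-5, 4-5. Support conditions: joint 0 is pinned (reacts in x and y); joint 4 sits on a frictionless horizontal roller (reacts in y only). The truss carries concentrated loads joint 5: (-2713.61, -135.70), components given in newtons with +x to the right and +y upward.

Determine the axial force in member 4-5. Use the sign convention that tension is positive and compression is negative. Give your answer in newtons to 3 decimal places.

N=6 nodes, M=9 members, R=3 reactions → 2N=12, M+R=12
member 0 (0-1): L=1.8943, (cx,cy)=(0.3273,0.9449)
member 1 (0-2): L=1.4620, (cx,cy)=(1.0000,0.0000)
member 2 (1-2): L=1.9781, (cx,cy)=(0.4257,-0.9049)
member 3 (1-3): L=1.5552, (cx,cy)=(0.9954,0.0958)
member 4 (2-3): L=2.0635, (cx,cy)=(0.3421,0.9397)
member 5 (2-4): L=1.3890, (cx,cy)=(1.0000,0.0000)
member 6 (3-4): L=2.0558, (cx,cy)=(0.3322,-0.9432)
member 7 (3-5): L=1.4323, (cx,cy)=(0.9998,0.0189)
member 8 (4-5): L=2.1038, (cx,cy)=(0.3560,0.9345)
solve A·x = −loads:
  F[0-1] = -1942.5998 N (compression)
  F[0-2] = -2077.8129 N (compression)
  F[1-2] = +1875.9802 N (tension)
  F[1-3] = -1440.9388 N (compression)
  F[2-3] = -1806.5743 N (compression)
  F[2-4] = -661.2130 N (compression)
  F[3-4] = +1892.5586 N (tension)
  F[3-5] = -2681.6474 N (compression)
  F[4-5] = -91.1172 N (compression)
  Rx@0 = +2713.6100 N
  Ry@0 = +1835.6078 N
  Ry@4 = -1699.9078 N

-91.117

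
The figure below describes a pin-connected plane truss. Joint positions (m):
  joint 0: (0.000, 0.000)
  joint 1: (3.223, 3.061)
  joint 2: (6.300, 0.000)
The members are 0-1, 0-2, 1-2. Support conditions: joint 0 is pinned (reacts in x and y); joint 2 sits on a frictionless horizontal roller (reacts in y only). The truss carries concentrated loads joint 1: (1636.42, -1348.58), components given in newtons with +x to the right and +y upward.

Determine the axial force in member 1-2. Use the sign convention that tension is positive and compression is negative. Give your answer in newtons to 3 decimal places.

N=3 nodes, M=3 members, R=3 reactions → 2N=6, M+R=6
member 0 (0-1): L=4.4449, (cx,cy)=(0.7251,0.6886)
member 1 (0-2): L=6.3000, (cx,cy)=(1.0000,0.0000)
member 2 (1-2): L=4.3402, (cx,cy)=(0.7089,-0.7053)
solve A·x = −loads:
  F[0-1] = +198.1107 N (tension)
  F[0-2] = +1492.7709 N (tension)
  F[1-2] = -2105.6153 N (compression)
  Rx@0 = -1636.4200 N
  Ry@0 = -136.4287 N
  Ry@2 = +1485.0087 N

-2105.615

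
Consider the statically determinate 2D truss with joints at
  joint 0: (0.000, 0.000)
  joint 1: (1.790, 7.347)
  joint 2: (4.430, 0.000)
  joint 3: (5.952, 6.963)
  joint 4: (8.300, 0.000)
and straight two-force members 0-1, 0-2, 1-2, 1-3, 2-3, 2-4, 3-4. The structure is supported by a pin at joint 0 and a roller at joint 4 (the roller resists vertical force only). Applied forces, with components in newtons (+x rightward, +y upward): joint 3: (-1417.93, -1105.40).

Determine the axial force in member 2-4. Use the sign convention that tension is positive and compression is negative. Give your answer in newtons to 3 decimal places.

-133.816

N=5 nodes, M=7 members, R=3 reactions → 2N=10, M+R=10
member 0 (0-1): L=7.5619, (cx,cy)=(0.2367,0.9716)
member 1 (0-2): L=4.4300, (cx,cy)=(1.0000,0.0000)
member 2 (1-2): L=7.8069, (cx,cy)=(0.3382,-0.9411)
member 3 (1-3): L=4.1797, (cx,cy)=(0.9958,-0.0919)
member 4 (2-3): L=7.1274, (cx,cy)=(0.2135,0.9769)
member 5 (2-4): L=3.8700, (cx,cy)=(1.0000,0.0000)
member 6 (3-4): L=7.3482, (cx,cy)=(0.3195,-0.9476)
solve A·x = −loads:
  F[0-1] = -1546.1748 N (compression)
  F[0-2] = -1051.9309 N (compression)
  F[1-2] = +1688.1199 N (tension)
  F[1-3] = -940.8353 N (compression)
  F[2-3] = -1626.1792 N (compression)
  F[2-4] = -133.8161 N (compression)
  F[3-4] = +418.7868 N (tension)
  Rx@0 = +1417.9300 N
  Ry@0 = +1502.2320 N
  Ry@4 = -396.8320 N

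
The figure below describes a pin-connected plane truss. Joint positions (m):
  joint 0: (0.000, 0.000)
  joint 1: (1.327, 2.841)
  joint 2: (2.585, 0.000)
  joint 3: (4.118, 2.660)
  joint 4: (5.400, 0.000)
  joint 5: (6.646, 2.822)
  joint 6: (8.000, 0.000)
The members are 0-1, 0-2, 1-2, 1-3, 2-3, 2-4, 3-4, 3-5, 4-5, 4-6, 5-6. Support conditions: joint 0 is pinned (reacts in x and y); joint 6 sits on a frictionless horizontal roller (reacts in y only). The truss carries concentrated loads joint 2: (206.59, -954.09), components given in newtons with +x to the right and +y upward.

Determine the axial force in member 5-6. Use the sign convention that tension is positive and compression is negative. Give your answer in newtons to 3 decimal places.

N=7 nodes, M=11 members, R=3 reactions → 2N=14, M+R=14
member 0 (0-1): L=3.1356, (cx,cy)=(0.4232,0.9060)
member 1 (0-2): L=2.5850, (cx,cy)=(1.0000,0.0000)
member 2 (1-2): L=3.1071, (cx,cy)=(0.4049,-0.9144)
member 3 (1-3): L=2.7969, (cx,cy)=(0.9979,-0.0647)
member 4 (2-3): L=3.0701, (cx,cy)=(0.4993,0.8664)
member 5 (2-4): L=2.8150, (cx,cy)=(1.0000,0.0000)
member 6 (3-4): L=2.9528, (cx,cy)=(0.4342,-0.9008)
member 7 (3-5): L=2.5332, (cx,cy)=(0.9980,0.0640)
member 8 (4-5): L=3.0848, (cx,cy)=(0.4039,0.9148)
member 9 (4-6): L=2.6000, (cx,cy)=(1.0000,0.0000)
member 10 (5-6): L=3.1300, (cx,cy)=(0.4326,-0.9016)
solve A·x = −loads:
  F[0-1] = -712.7745 N (compression)
  F[0-2] = +508.2360 N (tension)
  F[1-2] = +749.1878 N (tension)
  F[1-3] = -606.2509 N (compression)
  F[2-3] = +310.5407 N (tension)
  F[2-4] = +449.9184 N (tension)
  F[3-4] = -363.0212 N (compression)
  F[3-5] = -292.9081 N (compression)
  F[4-5] = +357.4801 N (tension)
  F[4-6] = +147.9182 N (tension)
  F[5-6] = -341.9396 N (compression)
  Rx@0 = -206.5900 N
  Ry@0 = +645.7997 N
  Ry@6 = +308.2903 N

-341.940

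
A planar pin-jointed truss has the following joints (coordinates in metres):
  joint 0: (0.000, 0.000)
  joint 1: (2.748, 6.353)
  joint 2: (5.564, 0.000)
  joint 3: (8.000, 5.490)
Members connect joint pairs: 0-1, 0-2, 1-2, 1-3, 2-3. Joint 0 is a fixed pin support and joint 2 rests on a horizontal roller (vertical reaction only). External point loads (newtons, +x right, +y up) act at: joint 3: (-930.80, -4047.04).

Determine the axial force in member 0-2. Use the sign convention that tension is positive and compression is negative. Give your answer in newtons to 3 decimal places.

-1299.953

N=4 nodes, M=5 members, R=3 reactions → 2N=8, M+R=8
member 0 (0-1): L=6.9219, (cx,cy)=(0.3970,0.9178)
member 1 (0-2): L=5.5640, (cx,cy)=(1.0000,0.0000)
member 2 (1-2): L=6.9491, (cx,cy)=(0.4052,-0.9142)
member 3 (1-3): L=5.3224, (cx,cy)=(0.9868,-0.1621)
member 4 (2-3): L=6.0062, (cx,cy)=(0.4056,0.9141)
solve A·x = −loads:
  F[0-1] = +929.8500 N (tension)
  F[0-2] = -1299.9535 N (compression)
  F[1-2] = -1078.4108 N (compression)
  F[1-3] = +816.9691 N (tension)
  F[2-3] = -4282.6287 N (compression)
  Rx@0 = +930.8000 N
  Ry@0 = -853.4323 N
  Ry@2 = +4900.4723 N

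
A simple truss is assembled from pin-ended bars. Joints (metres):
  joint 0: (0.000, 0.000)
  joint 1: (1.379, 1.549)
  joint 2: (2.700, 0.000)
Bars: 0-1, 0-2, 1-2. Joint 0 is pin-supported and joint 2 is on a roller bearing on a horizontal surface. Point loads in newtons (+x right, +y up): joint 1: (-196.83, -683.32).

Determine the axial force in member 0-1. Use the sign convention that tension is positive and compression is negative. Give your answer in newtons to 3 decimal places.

-598.796

N=3 nodes, M=3 members, R=3 reactions → 2N=6, M+R=6
member 0 (0-1): L=2.0739, (cx,cy)=(0.6649,0.7469)
member 1 (0-2): L=2.7000, (cx,cy)=(1.0000,0.0000)
member 2 (1-2): L=2.0358, (cx,cy)=(0.6489,-0.7609)
solve A·x = −loads:
  F[0-1] = -598.7958 N (compression)
  F[0-2] = +201.3286 N (tension)
  F[1-2] = -310.2671 N (compression)
  Rx@0 = +196.8300 N
  Ry@0 = +447.2427 N
  Ry@2 = +236.0773 N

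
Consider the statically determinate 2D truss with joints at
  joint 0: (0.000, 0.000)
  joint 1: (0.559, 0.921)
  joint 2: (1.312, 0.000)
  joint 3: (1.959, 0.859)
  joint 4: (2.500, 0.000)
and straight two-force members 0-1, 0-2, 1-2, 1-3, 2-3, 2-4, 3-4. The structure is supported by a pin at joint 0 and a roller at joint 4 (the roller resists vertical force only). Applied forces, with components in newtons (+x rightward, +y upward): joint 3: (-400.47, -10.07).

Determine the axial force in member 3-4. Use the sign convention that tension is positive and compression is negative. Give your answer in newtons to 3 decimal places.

153.292

N=5 nodes, M=7 members, R=3 reactions → 2N=10, M+R=10
member 0 (0-1): L=1.0774, (cx,cy)=(0.5189,0.8549)
member 1 (0-2): L=1.3120, (cx,cy)=(1.0000,0.0000)
member 2 (1-2): L=1.1896, (cx,cy)=(0.6330,-0.7742)
member 3 (1-3): L=1.4014, (cx,cy)=(0.9990,-0.0442)
member 4 (2-3): L=1.0754, (cx,cy)=(0.6016,0.7988)
member 5 (2-4): L=1.1880, (cx,cy)=(1.0000,0.0000)
member 6 (3-4): L=1.0152, (cx,cy)=(0.5329,-0.8462)
solve A·x = −loads:
  F[0-1] = -163.5127 N (compression)
  F[0-2] = -315.6303 N (compression)
  F[1-2] = +192.3711 N (tension)
  F[1-3] = -206.8060 N (compression)
  F[2-3] = -186.4492 N (compression)
  F[2-4] = -81.6920 N (compression)
  F[3-4] = +153.2920 N (tension)
  Rx@0 = +400.4700 N
  Ry@0 = +139.7806 N
  Ry@4 = -129.7106 N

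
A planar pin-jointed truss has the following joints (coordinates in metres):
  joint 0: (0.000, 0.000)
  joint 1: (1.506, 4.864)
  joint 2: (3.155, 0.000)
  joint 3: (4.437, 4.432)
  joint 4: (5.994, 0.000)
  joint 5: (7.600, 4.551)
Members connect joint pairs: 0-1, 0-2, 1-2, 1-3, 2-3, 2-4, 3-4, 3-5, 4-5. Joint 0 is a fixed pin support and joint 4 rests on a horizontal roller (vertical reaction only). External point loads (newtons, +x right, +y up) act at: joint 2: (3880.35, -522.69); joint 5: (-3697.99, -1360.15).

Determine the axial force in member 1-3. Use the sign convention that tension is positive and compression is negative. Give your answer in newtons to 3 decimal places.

-1857.065

N=6 nodes, M=9 members, R=3 reactions → 2N=12, M+R=12
member 0 (0-1): L=5.0918, (cx,cy)=(0.2958,0.9553)
member 1 (0-2): L=3.1550, (cx,cy)=(1.0000,0.0000)
member 2 (1-2): L=5.1359, (cx,cy)=(0.3211,-0.9471)
member 3 (1-3): L=2.9627, (cx,cy)=(0.9893,-0.1458)
member 4 (2-3): L=4.6137, (cx,cy)=(0.2779,0.9606)
member 5 (2-4): L=2.8390, (cx,cy)=(1.0000,0.0000)
member 6 (3-4): L=4.6975, (cx,cy)=(0.3315,-0.9435)
member 7 (3-5): L=3.1652, (cx,cy)=(0.9993,0.0376)
member 8 (4-5): L=4.8261, (cx,cy)=(0.3328,0.9430)
solve A·x = −loads:
  F[0-1] = -2816.8985 N (compression)
  F[0-2] = +1015.5114 N (tension)
  F[1-2] = +3127.2278 N (tension)
  F[1-3] = -1857.0647 N (compression)
  F[2-3] = -2538.9525 N (compression)
  F[2-4] = -1155.2786 N (compression)
  F[3-4] = +2168.0334 N (tension)
  F[3-5] = -3263.6137 N (compression)
  F[4-5] = -1312.2419 N (compression)
  Rx@0 = -182.3600 N
  Ry@0 = +2690.8690 N
  Ry@4 = -808.0290 N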